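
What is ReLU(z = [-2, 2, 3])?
h = [0, 2, 3]

ReLU applied element-wise: max(0,-2)=0, max(0,2)=2, max(0,3)=3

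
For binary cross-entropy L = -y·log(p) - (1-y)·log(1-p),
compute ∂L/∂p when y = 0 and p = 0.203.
∂L/∂p = 1.255

∂L/∂p = -y/p + (1-y)/(1-p) = 0 + 1/0.797 = 1.255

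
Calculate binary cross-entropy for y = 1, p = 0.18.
L = 1.715

L = -1·log(0.18) - 0·log(0.82) = -log(0.18) = 1.715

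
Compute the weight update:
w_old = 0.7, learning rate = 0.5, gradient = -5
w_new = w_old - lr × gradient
w_new = 3.2

w_new = w - η·∂L/∂w = 0.7 - 0.5×(-5) = 0.7 - (-2.5) = 3.2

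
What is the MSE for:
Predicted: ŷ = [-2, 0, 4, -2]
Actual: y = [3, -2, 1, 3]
MSE = 15.75

MSE = (1/4)((-2-3)² + (0--2)² + (4-1)² + (-2-3)²) = (1/4)(25 + 4 + 9 + 25) = 15.75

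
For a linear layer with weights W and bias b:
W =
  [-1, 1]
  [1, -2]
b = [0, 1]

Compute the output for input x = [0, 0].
y = [0, 1]

Wx = [-1×0 + 1×0, 1×0 + -2×0]
   = [0, 0]
y = Wx + b = [0 + 0, 0 + 1] = [0, 1]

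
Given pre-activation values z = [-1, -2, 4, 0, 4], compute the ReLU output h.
h = [0, 0, 4, 0, 4]

ReLU applied element-wise: max(0,-1)=0, max(0,-2)=0, max(0,4)=4, max(0,0)=0, max(0,4)=4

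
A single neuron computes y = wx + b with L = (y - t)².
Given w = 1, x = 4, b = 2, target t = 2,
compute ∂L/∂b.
∂L/∂b = 8

y = wx + b = (1)(4) + 2 = 6
∂L/∂y = 2(y - t) = 2(6 - 2) = 8
∂y/∂b = 1
∂L/∂b = ∂L/∂y · ∂y/∂b = 8 × 1 = 8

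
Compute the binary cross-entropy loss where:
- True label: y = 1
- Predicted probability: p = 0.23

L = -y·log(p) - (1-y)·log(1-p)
L = 1.47

L = -1·log(0.23) - 0·log(0.77) = -log(0.23) = 1.47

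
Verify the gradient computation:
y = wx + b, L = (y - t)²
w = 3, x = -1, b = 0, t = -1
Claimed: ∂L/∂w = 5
Incorrect

y = (3)(-1) + 0 = -3
∂L/∂y = 2(y - t) = 2(-3 - -1) = -4
∂y/∂w = x = -1
∂L/∂w = -4 × -1 = 4

Claimed value: 5
Incorrect: The correct gradient is 4.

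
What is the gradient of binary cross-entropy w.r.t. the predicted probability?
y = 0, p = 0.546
∂L/∂p = 2.203

∂L/∂p = -y/p + (1-y)/(1-p) = 0 + 1/0.454 = 2.203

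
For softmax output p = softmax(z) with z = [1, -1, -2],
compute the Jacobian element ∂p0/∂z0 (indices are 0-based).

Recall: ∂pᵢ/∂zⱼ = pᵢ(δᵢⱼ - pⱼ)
∂p0/∂z0 = 0.1318

p = softmax(z) = [0.8438, 0.1142, 0.04201]
p0 = 0.8438

∂p0/∂z0 = p0(1 - p0) = 0.8438 × (1 - 0.8438) = 0.1318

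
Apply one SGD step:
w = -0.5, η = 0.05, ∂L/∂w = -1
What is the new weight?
w_new = -0.45

w_new = w - η·∂L/∂w = -0.5 - 0.05×(-1) = -0.5 - (-0.05) = -0.45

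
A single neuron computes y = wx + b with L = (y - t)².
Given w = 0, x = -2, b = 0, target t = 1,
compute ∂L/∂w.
∂L/∂w = 4

y = wx + b = (0)(-2) + 0 = 0
∂L/∂y = 2(y - t) = 2(0 - 1) = -2
∂y/∂w = x = -2
∂L/∂w = ∂L/∂y · ∂y/∂w = -2 × -2 = 4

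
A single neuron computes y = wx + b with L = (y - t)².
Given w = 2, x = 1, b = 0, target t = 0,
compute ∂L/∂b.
∂L/∂b = 4

y = wx + b = (2)(1) + 0 = 2
∂L/∂y = 2(y - t) = 2(2 - 0) = 4
∂y/∂b = 1
∂L/∂b = ∂L/∂y · ∂y/∂b = 4 × 1 = 4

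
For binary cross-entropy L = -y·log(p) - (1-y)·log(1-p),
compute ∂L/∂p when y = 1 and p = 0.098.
∂L/∂p = -10.2

∂L/∂p = -y/p + (1-y)/(1-p) = -1/0.098 + 0 = -10.2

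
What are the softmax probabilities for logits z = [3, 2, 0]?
p = [0.7054, 0.2595, 0.0351]

exp(z) = [20.09, 7.389, 1]
Sum = 28.47
p = [0.7054, 0.2595, 0.0351]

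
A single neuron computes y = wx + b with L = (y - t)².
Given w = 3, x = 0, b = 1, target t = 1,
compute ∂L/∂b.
∂L/∂b = 0

y = wx + b = (3)(0) + 1 = 1
∂L/∂y = 2(y - t) = 2(1 - 1) = 0
∂y/∂b = 1
∂L/∂b = ∂L/∂y · ∂y/∂b = 0 × 1 = 0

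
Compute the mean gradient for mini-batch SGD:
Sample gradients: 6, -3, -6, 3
Average gradient = 0

Average = (1/4)(6 + -3 + -6 + 3) = 0/4 = 0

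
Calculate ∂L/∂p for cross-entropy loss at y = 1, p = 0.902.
∂L/∂p = -1.109

∂L/∂p = -y/p + (1-y)/(1-p) = -1/0.902 + 0 = -1.109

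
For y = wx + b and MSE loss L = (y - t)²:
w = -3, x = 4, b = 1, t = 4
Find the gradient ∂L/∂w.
∂L/∂w = -120

y = wx + b = (-3)(4) + 1 = -11
∂L/∂y = 2(y - t) = 2(-11 - 4) = -30
∂y/∂w = x = 4
∂L/∂w = ∂L/∂y · ∂y/∂w = -30 × 4 = -120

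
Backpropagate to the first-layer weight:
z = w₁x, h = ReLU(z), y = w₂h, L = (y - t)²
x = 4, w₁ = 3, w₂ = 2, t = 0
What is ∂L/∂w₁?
∂L/∂w₁ = 384

Forward pass:
z = w₁x = 3×4 = 12
h = ReLU(12) = 12
y = w₂h = 2×12 = 24

Backward pass:
∂L/∂y = 2(y - t) = 2(24 - 0) = 48
∂y/∂h = w₂ = 2
∂h/∂z = 1 (ReLU derivative)
∂z/∂w₁ = x = 4

∂L/∂w₁ = 48 × 2 × 1 × 4 = 384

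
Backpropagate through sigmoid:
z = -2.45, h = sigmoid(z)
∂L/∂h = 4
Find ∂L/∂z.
∂L/∂z = 0.2925

σ(-2.45) = 0.07944
σ'(-2.45) = σ(-2.45)(1 - σ(-2.45)) = 0.07944 × 0.9206 = 0.07313
∂L/∂z = ∂L/∂h · σ'(z) = 4 × 0.07313 = 0.2925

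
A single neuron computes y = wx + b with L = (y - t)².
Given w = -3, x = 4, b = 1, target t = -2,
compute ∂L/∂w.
∂L/∂w = -72

y = wx + b = (-3)(4) + 1 = -11
∂L/∂y = 2(y - t) = 2(-11 - -2) = -18
∂y/∂w = x = 4
∂L/∂w = ∂L/∂y · ∂y/∂w = -18 × 4 = -72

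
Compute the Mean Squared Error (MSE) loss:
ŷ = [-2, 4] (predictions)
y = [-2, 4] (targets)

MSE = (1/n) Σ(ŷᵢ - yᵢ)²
MSE = 0

MSE = (1/2)((-2--2)² + (4-4)²) = (1/2)(0 + 0) = 0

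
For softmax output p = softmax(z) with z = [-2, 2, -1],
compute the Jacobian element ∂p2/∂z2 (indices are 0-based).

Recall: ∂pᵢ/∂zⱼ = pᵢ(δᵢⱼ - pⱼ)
∂p2/∂z2 = 0.04444

p = softmax(z) = [0.01715, 0.9362, 0.04661]
p2 = 0.04661

∂p2/∂z2 = p2(1 - p2) = 0.04661 × (1 - 0.04661) = 0.04444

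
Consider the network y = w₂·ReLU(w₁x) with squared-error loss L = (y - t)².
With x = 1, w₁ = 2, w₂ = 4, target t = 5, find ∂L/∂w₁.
∂L/∂w₁ = 24

Forward pass:
z = w₁x = 2×1 = 2
h = ReLU(2) = 2
y = w₂h = 4×2 = 8

Backward pass:
∂L/∂y = 2(y - t) = 2(8 - 5) = 6
∂y/∂h = w₂ = 4
∂h/∂z = 1 (ReLU derivative)
∂z/∂w₁ = x = 1

∂L/∂w₁ = 6 × 4 × 1 × 1 = 24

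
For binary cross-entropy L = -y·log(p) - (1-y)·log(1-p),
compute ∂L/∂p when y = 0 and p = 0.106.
∂L/∂p = 1.119

∂L/∂p = -y/p + (1-y)/(1-p) = 0 + 1/0.894 = 1.119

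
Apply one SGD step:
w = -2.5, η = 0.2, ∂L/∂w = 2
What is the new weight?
w_new = -2.9

w_new = w - η·∂L/∂w = -2.5 - 0.2×(2) = -2.5 - (0.4) = -2.9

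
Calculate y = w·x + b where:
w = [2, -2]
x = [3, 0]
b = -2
y = 4

y = (2)(3) + (-2)(0) + -2 = 4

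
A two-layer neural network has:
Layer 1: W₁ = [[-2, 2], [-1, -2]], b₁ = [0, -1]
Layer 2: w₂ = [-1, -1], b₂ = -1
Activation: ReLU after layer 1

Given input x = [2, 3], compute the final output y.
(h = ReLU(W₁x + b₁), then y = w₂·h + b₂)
y = -3

Layer 1 pre-activation: z₁ = [2, -9]
After ReLU: h = [2, 0]
Layer 2 output: y = -1×2 + -1×0 + -1 = -3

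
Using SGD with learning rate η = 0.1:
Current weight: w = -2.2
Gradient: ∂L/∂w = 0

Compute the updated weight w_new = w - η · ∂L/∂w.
w_new = -2.2

w_new = w - η·∂L/∂w = -2.2 - 0.1×(0) = -2.2 - (0) = -2.2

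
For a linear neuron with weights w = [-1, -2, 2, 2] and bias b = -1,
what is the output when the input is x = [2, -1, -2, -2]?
y = -9

y = (-1)(2) + (-2)(-1) + (2)(-2) + (2)(-2) + -1 = -9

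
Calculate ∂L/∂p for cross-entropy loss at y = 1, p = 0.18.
∂L/∂p = -5.556

∂L/∂p = -y/p + (1-y)/(1-p) = -1/0.18 + 0 = -5.556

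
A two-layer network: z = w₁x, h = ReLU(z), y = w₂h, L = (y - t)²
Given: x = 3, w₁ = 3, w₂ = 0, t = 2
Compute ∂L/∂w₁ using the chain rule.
∂L/∂w₁ = 0

Forward pass:
z = w₁x = 3×3 = 9
h = ReLU(9) = 9
y = w₂h = 0×9 = 0

Backward pass:
∂L/∂y = 2(y - t) = 2(0 - 2) = -4
∂y/∂h = w₂ = 0
∂h/∂z = 1 (ReLU derivative)
∂z/∂w₁ = x = 3

∂L/∂w₁ = -4 × 0 × 1 × 3 = 0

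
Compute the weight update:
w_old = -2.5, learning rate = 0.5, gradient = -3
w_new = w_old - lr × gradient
w_new = -1

w_new = w - η·∂L/∂w = -2.5 - 0.5×(-3) = -2.5 - (-1.5) = -1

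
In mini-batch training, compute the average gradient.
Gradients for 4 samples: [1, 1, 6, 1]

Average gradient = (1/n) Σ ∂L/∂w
Average gradient = 2.25

Average = (1/4)(1 + 1 + 6 + 1) = 9/4 = 2.25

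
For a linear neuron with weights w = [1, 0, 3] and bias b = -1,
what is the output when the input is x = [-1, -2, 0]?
y = -2

y = (1)(-1) + (0)(-2) + (3)(0) + -1 = -2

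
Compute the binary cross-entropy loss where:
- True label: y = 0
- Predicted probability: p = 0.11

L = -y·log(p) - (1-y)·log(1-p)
L = 0.1165

L = -0·log(0.11) - 1·log(0.89) = -log(0.89) = 0.1165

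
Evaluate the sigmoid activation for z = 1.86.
0.8653

sigmoid(1.86) = 1/(1 + e^(-1.86)) = 1/(1 + 0.1557) = 0.8653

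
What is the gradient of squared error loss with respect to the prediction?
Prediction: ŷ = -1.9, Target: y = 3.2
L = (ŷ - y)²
∂L/∂ŷ = -10.2

∂L/∂ŷ = 2(ŷ - y) = 2(-1.9 - 3.2) = 2(-5.1) = -10.2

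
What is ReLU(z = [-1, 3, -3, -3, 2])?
h = [0, 3, 0, 0, 2]

ReLU applied element-wise: max(0,-1)=0, max(0,3)=3, max(0,-3)=0, max(0,-3)=0, max(0,2)=2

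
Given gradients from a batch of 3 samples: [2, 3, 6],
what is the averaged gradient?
Average gradient = 3.667

Average = (1/3)(2 + 3 + 6) = 11/3 = 3.667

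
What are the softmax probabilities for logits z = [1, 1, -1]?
p = [0.4683, 0.4683, 0.0634]

exp(z) = [2.718, 2.718, 0.3679]
Sum = 5.804
p = [0.4683, 0.4683, 0.0634]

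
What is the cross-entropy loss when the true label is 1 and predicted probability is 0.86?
L = 0.1508

L = -1·log(0.86) - 0·log(0.14) = -log(0.86) = 0.1508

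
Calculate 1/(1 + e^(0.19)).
0.4526

sigmoid(-0.19) = 1/(1 + e^(0.19)) = 1/(1 + 1.209) = 0.4526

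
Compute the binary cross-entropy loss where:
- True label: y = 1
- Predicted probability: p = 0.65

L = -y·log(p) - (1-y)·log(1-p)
L = 0.4308

L = -1·log(0.65) - 0·log(0.35) = -log(0.65) = 0.4308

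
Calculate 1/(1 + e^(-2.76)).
0.9405

sigmoid(2.76) = 1/(1 + e^(-2.76)) = 1/(1 + 0.06329) = 0.9405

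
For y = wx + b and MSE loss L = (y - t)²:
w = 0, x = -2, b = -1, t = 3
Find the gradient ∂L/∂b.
∂L/∂b = -8

y = wx + b = (0)(-2) + -1 = -1
∂L/∂y = 2(y - t) = 2(-1 - 3) = -8
∂y/∂b = 1
∂L/∂b = ∂L/∂y · ∂y/∂b = -8 × 1 = -8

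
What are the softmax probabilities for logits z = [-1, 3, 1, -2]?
p = [0.0158, 0.8618, 0.1166, 0.0058]

exp(z) = [0.3679, 20.09, 2.718, 0.1353]
Sum = 23.31
p = [0.0158, 0.8618, 0.1166, 0.0058]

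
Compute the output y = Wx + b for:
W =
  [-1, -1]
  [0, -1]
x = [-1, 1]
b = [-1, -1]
y = [-1, -2]

Wx = [-1×-1 + -1×1, 0×-1 + -1×1]
   = [0, -1]
y = Wx + b = [0 + -1, -1 + -1] = [-1, -2]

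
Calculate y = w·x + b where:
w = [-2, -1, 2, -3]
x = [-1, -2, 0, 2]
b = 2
y = 0

y = (-2)(-1) + (-1)(-2) + (2)(0) + (-3)(2) + 2 = 0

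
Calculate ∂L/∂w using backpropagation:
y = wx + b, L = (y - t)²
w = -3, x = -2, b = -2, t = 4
∂L/∂w = 0

y = wx + b = (-3)(-2) + -2 = 4
∂L/∂y = 2(y - t) = 2(4 - 4) = 0
∂y/∂w = x = -2
∂L/∂w = ∂L/∂y · ∂y/∂w = 0 × -2 = 0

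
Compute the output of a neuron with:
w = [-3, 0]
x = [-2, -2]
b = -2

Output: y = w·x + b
y = 4

y = (-3)(-2) + (0)(-2) + -2 = 4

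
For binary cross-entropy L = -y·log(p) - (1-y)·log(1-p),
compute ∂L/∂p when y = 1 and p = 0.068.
∂L/∂p = -14.71

∂L/∂p = -y/p + (1-y)/(1-p) = -1/0.068 + 0 = -14.71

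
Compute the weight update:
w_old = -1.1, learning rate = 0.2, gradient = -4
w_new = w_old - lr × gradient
w_new = -0.3

w_new = w - η·∂L/∂w = -1.1 - 0.2×(-4) = -1.1 - (-0.8) = -0.3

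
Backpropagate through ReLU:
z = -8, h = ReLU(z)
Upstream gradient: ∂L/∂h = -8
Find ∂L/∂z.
∂L/∂z = 0

h = ReLU(-8) = 0
Since z < 0: ∂h/∂z = 0
∂L/∂z = ∂L/∂h · ∂h/∂z = -8 × 0 = 0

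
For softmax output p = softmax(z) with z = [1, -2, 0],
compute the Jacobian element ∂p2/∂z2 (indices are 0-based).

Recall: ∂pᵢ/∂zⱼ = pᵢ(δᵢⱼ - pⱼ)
∂p2/∂z2 = 0.1922

p = softmax(z) = [0.7054, 0.03512, 0.2595]
p2 = 0.2595

∂p2/∂z2 = p2(1 - p2) = 0.2595 × (1 - 0.2595) = 0.1922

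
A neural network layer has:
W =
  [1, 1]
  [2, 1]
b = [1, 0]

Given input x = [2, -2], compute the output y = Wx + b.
y = [1, 2]

Wx = [1×2 + 1×-2, 2×2 + 1×-2]
   = [0, 2]
y = Wx + b = [0 + 1, 2 + 0] = [1, 2]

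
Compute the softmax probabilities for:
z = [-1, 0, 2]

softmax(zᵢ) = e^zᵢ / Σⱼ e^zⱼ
p = [0.042, 0.1142, 0.8438]

exp(z) = [0.3679, 1, 7.389]
Sum = 8.757
p = [0.042, 0.1142, 0.8438]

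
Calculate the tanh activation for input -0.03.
-0.02999

tanh(-0.03) = (e^(-0.03) - e^(0.03))/(e^(-0.03) + e^(0.03)) = -0.02999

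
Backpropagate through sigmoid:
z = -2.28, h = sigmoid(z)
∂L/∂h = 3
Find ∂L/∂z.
∂L/∂z = 0.2525

σ(-2.28) = 0.09279
σ'(-2.28) = σ(-2.28)(1 - σ(-2.28)) = 0.09279 × 0.9072 = 0.08418
∂L/∂z = ∂L/∂h · σ'(z) = 3 × 0.08418 = 0.2525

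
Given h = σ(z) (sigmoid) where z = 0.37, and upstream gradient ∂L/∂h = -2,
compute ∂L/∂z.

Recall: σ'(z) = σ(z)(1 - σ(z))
∂L/∂z = -0.4833

σ(0.37) = 0.5915
σ'(0.37) = σ(0.37)(1 - σ(0.37)) = 0.5915 × 0.4085 = 0.2416
∂L/∂z = ∂L/∂h · σ'(z) = -2 × 0.2416 = -0.4833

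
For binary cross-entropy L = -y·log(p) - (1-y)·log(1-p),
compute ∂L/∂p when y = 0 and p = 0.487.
∂L/∂p = 1.949

∂L/∂p = -y/p + (1-y)/(1-p) = 0 + 1/0.513 = 1.949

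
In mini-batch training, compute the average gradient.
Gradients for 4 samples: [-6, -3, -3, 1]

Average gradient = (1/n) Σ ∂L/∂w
Average gradient = -2.75

Average = (1/4)(-6 + -3 + -3 + 1) = -11/4 = -2.75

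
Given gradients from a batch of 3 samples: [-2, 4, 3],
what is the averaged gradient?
Average gradient = 1.667

Average = (1/3)(-2 + 4 + 3) = 5/3 = 1.667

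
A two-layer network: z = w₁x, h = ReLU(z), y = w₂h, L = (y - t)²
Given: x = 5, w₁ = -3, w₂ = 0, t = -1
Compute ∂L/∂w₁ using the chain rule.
∂L/∂w₁ = 0

Forward pass:
z = w₁x = -3×5 = -15
h = ReLU(-15) = 0
y = w₂h = 0×0 = 0

Backward pass:
∂L/∂y = 2(y - t) = 2(0 - -1) = 2
∂y/∂h = w₂ = 0
∂h/∂z = 0 (ReLU derivative)
∂z/∂w₁ = x = 5

∂L/∂w₁ = 2 × 0 × 0 × 5 = 0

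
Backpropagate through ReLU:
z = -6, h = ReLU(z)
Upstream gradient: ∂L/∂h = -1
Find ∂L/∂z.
∂L/∂z = 0

h = ReLU(-6) = 0
Since z < 0: ∂h/∂z = 0
∂L/∂z = ∂L/∂h · ∂h/∂z = -1 × 0 = 0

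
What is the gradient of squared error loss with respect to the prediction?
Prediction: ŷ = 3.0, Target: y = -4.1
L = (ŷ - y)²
∂L/∂ŷ = 14.2

∂L/∂ŷ = 2(ŷ - y) = 2(3.0 - -4.1) = 2(7.1) = 14.2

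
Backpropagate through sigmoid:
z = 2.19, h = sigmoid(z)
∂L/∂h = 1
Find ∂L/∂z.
∂L/∂z = 0.09052

σ(2.19) = 0.8993
σ'(2.19) = σ(2.19)(1 - σ(2.19)) = 0.8993 × 0.1007 = 0.09052
∂L/∂z = ∂L/∂h · σ'(z) = 1 × 0.09052 = 0.09052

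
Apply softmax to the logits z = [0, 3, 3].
p = [0.0243, 0.4879, 0.4879]

exp(z) = [1, 20.09, 20.09]
Sum = 41.17
p = [0.0243, 0.4879, 0.4879]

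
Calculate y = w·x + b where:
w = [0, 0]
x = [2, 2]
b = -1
y = -1

y = (0)(2) + (0)(2) + -1 = -1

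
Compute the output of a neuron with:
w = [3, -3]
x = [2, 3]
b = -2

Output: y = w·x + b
y = -5

y = (3)(2) + (-3)(3) + -2 = -5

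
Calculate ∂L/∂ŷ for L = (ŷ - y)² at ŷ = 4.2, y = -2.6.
∂L/∂ŷ = 13.6

∂L/∂ŷ = 2(ŷ - y) = 2(4.2 - -2.6) = 2(6.8) = 13.6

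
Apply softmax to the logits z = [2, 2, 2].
p = [0.3333, 0.3333, 0.3333]

exp(z) = [7.389, 7.389, 7.389]
Sum = 22.17
p = [0.3333, 0.3333, 0.3333]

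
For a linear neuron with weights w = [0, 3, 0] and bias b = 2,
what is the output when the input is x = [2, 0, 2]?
y = 2

y = (0)(2) + (3)(0) + (0)(2) + 2 = 2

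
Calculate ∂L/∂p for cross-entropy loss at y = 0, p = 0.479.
∂L/∂p = 1.919

∂L/∂p = -y/p + (1-y)/(1-p) = 0 + 1/0.521 = 1.919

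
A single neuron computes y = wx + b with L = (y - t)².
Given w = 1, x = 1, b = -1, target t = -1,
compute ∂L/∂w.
∂L/∂w = 2

y = wx + b = (1)(1) + -1 = 0
∂L/∂y = 2(y - t) = 2(0 - -1) = 2
∂y/∂w = x = 1
∂L/∂w = ∂L/∂y · ∂y/∂w = 2 × 1 = 2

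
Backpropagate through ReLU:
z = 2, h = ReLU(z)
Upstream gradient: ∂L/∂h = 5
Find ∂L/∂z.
∂L/∂z = 5

h = ReLU(2) = 2
Since z > 0: ∂h/∂z = 1
∂L/∂z = ∂L/∂h · ∂h/∂z = 5 × 1 = 5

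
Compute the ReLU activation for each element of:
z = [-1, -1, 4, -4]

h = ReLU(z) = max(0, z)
h = [0, 0, 4, 0]

ReLU applied element-wise: max(0,-1)=0, max(0,-1)=0, max(0,4)=4, max(0,-4)=0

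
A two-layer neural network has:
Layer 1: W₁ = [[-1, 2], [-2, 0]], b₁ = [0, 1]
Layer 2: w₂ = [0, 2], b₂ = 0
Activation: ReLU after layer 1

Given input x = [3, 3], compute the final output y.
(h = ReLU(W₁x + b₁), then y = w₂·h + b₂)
y = 0

Layer 1 pre-activation: z₁ = [3, -5]
After ReLU: h = [3, 0]
Layer 2 output: y = 0×3 + 2×0 + 0 = 0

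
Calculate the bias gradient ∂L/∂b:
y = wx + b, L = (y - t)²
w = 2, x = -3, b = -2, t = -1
∂L/∂b = -14

y = wx + b = (2)(-3) + -2 = -8
∂L/∂y = 2(y - t) = 2(-8 - -1) = -14
∂y/∂b = 1
∂L/∂b = ∂L/∂y · ∂y/∂b = -14 × 1 = -14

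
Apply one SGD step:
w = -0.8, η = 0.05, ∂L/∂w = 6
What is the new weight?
w_new = -1.1

w_new = w - η·∂L/∂w = -0.8 - 0.05×(6) = -0.8 - (0.3) = -1.1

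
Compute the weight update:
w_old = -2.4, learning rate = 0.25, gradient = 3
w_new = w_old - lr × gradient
w_new = -3.15

w_new = w - η·∂L/∂w = -2.4 - 0.25×(3) = -2.4 - (0.75) = -3.15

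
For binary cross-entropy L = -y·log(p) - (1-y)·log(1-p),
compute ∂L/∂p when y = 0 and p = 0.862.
∂L/∂p = 7.246

∂L/∂p = -y/p + (1-y)/(1-p) = 0 + 1/0.138 = 7.246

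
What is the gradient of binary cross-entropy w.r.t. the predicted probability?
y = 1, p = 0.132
∂L/∂p = -7.576

∂L/∂p = -y/p + (1-y)/(1-p) = -1/0.132 + 0 = -7.576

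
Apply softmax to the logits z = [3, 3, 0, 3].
p = [0.3279, 0.3279, 0.0163, 0.3279]

exp(z) = [20.09, 20.09, 1, 20.09]
Sum = 61.26
p = [0.3279, 0.3279, 0.0163, 0.3279]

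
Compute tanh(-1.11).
-0.8041

tanh(-1.11) = (e^(-1.11) - e^(1.11))/(e^(-1.11) + e^(1.11)) = -0.8041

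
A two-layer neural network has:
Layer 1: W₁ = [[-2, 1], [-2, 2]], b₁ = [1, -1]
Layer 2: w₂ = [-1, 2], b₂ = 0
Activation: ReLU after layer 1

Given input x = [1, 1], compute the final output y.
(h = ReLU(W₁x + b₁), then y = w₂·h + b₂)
y = 0

Layer 1 pre-activation: z₁ = [0, -1]
After ReLU: h = [0, 0]
Layer 2 output: y = -1×0 + 2×0 + 0 = 0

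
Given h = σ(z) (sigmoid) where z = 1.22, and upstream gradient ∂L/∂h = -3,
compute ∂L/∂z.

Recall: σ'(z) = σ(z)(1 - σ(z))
∂L/∂z = -0.5279

σ(1.22) = 0.7721
σ'(1.22) = σ(1.22)(1 - σ(1.22)) = 0.7721 × 0.2279 = 0.176
∂L/∂z = ∂L/∂h · σ'(z) = -3 × 0.176 = -0.5279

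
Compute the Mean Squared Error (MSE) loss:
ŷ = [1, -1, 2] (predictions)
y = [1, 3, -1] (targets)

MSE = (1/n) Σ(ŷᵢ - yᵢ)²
MSE = 8.333

MSE = (1/3)((1-1)² + (-1-3)² + (2--1)²) = (1/3)(0 + 16 + 9) = 8.333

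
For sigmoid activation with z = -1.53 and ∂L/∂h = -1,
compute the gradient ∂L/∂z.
∂L/∂z = -0.1463

σ(-1.53) = 0.178
σ'(-1.53) = σ(-1.53)(1 - σ(-1.53)) = 0.178 × 0.822 = 0.1463
∂L/∂z = ∂L/∂h · σ'(z) = -1 × 0.1463 = -0.1463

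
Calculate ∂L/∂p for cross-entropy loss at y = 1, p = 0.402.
∂L/∂p = -2.488

∂L/∂p = -y/p + (1-y)/(1-p) = -1/0.402 + 0 = -2.488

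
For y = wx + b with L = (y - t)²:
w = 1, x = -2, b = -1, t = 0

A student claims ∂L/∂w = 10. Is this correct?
Incorrect

y = (1)(-2) + -1 = -3
∂L/∂y = 2(y - t) = 2(-3 - 0) = -6
∂y/∂w = x = -2
∂L/∂w = -6 × -2 = 12

Claimed value: 10
Incorrect: The correct gradient is 12.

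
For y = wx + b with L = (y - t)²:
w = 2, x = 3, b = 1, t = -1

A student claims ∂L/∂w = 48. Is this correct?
Correct

y = (2)(3) + 1 = 7
∂L/∂y = 2(y - t) = 2(7 - -1) = 16
∂y/∂w = x = 3
∂L/∂w = 16 × 3 = 48

Claimed value: 48
Correct: The correct gradient is 48.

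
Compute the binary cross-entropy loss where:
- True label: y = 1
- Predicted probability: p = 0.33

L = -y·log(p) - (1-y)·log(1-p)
L = 1.109

L = -1·log(0.33) - 0·log(0.67) = -log(0.33) = 1.109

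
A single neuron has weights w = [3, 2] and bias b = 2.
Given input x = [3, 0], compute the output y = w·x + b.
y = 11

y = (3)(3) + (2)(0) + 2 = 11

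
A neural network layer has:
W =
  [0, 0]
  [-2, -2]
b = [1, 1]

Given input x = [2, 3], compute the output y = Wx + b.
y = [1, -9]

Wx = [0×2 + 0×3, -2×2 + -2×3]
   = [0, -10]
y = Wx + b = [0 + 1, -10 + 1] = [1, -9]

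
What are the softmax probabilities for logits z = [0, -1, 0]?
p = [0.4223, 0.1554, 0.4223]

exp(z) = [1, 0.3679, 1]
Sum = 2.368
p = [0.4223, 0.1554, 0.4223]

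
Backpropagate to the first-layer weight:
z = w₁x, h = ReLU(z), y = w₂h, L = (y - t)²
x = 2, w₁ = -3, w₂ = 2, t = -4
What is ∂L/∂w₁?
∂L/∂w₁ = 0

Forward pass:
z = w₁x = -3×2 = -6
h = ReLU(-6) = 0
y = w₂h = 2×0 = 0

Backward pass:
∂L/∂y = 2(y - t) = 2(0 - -4) = 8
∂y/∂h = w₂ = 2
∂h/∂z = 0 (ReLU derivative)
∂z/∂w₁ = x = 2

∂L/∂w₁ = 8 × 2 × 0 × 2 = 0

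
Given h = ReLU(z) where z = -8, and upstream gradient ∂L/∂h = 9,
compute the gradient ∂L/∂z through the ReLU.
∂L/∂z = 0

h = ReLU(-8) = 0
Since z < 0: ∂h/∂z = 0
∂L/∂z = ∂L/∂h · ∂h/∂z = 9 × 0 = 0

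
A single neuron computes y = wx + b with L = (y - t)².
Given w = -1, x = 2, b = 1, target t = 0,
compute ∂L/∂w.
∂L/∂w = -4

y = wx + b = (-1)(2) + 1 = -1
∂L/∂y = 2(y - t) = 2(-1 - 0) = -2
∂y/∂w = x = 2
∂L/∂w = ∂L/∂y · ∂y/∂w = -2 × 2 = -4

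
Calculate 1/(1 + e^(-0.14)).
0.5349

sigmoid(0.14) = 1/(1 + e^(-0.14)) = 1/(1 + 0.8694) = 0.5349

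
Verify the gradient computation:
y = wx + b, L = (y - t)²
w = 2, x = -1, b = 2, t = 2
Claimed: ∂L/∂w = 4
Correct

y = (2)(-1) + 2 = 0
∂L/∂y = 2(y - t) = 2(0 - 2) = -4
∂y/∂w = x = -1
∂L/∂w = -4 × -1 = 4

Claimed value: 4
Correct: The correct gradient is 4.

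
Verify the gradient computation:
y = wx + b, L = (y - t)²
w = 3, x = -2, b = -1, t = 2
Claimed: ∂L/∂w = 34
Incorrect

y = (3)(-2) + -1 = -7
∂L/∂y = 2(y - t) = 2(-7 - 2) = -18
∂y/∂w = x = -2
∂L/∂w = -18 × -2 = 36

Claimed value: 34
Incorrect: The correct gradient is 36.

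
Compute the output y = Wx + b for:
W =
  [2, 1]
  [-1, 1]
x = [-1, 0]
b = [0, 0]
y = [-2, 1]

Wx = [2×-1 + 1×0, -1×-1 + 1×0]
   = [-2, 1]
y = Wx + b = [-2 + 0, 1 + 0] = [-2, 1]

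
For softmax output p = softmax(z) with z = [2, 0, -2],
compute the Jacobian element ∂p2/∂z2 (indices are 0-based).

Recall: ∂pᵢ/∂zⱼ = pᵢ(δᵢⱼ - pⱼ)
∂p2/∂z2 = 0.01562

p = softmax(z) = [0.8668, 0.1173, 0.01588]
p2 = 0.01588

∂p2/∂z2 = p2(1 - p2) = 0.01588 × (1 - 0.01588) = 0.01562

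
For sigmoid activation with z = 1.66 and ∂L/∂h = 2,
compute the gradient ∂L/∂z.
∂L/∂z = 0.2685

σ(1.66) = 0.8402
σ'(1.66) = σ(1.66)(1 - σ(1.66)) = 0.8402 × 0.1598 = 0.1342
∂L/∂z = ∂L/∂h · σ'(z) = 2 × 0.1342 = 0.2685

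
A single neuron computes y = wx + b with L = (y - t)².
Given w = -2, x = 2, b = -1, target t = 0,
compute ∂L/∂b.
∂L/∂b = -10

y = wx + b = (-2)(2) + -1 = -5
∂L/∂y = 2(y - t) = 2(-5 - 0) = -10
∂y/∂b = 1
∂L/∂b = ∂L/∂y · ∂y/∂b = -10 × 1 = -10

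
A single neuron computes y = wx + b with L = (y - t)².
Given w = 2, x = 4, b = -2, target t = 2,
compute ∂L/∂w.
∂L/∂w = 32

y = wx + b = (2)(4) + -2 = 6
∂L/∂y = 2(y - t) = 2(6 - 2) = 8
∂y/∂w = x = 4
∂L/∂w = ∂L/∂y · ∂y/∂w = 8 × 4 = 32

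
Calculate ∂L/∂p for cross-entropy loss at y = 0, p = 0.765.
∂L/∂p = 4.255

∂L/∂p = -y/p + (1-y)/(1-p) = 0 + 1/0.235 = 4.255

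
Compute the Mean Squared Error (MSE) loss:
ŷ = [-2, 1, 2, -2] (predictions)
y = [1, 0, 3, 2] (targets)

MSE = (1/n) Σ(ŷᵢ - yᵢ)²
MSE = 6.75

MSE = (1/4)((-2-1)² + (1-0)² + (2-3)² + (-2-2)²) = (1/4)(9 + 1 + 1 + 16) = 6.75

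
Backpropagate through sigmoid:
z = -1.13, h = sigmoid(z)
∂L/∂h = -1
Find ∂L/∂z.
∂L/∂z = -0.1845

σ(-1.13) = 0.2442
σ'(-1.13) = σ(-1.13)(1 - σ(-1.13)) = 0.2442 × 0.7558 = 0.1845
∂L/∂z = ∂L/∂h · σ'(z) = -1 × 0.1845 = -0.1845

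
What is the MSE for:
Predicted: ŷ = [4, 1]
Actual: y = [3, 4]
MSE = 5

MSE = (1/2)((4-3)² + (1-4)²) = (1/2)(1 + 9) = 5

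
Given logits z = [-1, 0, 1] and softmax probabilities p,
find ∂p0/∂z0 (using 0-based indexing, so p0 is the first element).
∂p0/∂z0 = 0.08193

p = softmax(z) = [0.09003, 0.2447, 0.6652]
p0 = 0.09003

∂p0/∂z0 = p0(1 - p0) = 0.09003 × (1 - 0.09003) = 0.08193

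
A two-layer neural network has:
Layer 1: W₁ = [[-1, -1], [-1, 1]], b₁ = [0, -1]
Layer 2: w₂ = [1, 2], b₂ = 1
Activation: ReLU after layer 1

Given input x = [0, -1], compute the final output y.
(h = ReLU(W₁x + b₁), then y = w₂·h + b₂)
y = 2

Layer 1 pre-activation: z₁ = [1, -2]
After ReLU: h = [1, 0]
Layer 2 output: y = 1×1 + 2×0 + 1 = 2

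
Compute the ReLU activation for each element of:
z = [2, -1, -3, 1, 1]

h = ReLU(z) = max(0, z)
h = [2, 0, 0, 1, 1]

ReLU applied element-wise: max(0,2)=2, max(0,-1)=0, max(0,-3)=0, max(0,1)=1, max(0,1)=1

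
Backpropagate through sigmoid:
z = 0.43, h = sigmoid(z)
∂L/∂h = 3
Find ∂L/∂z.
∂L/∂z = 0.7164

σ(0.43) = 0.6059
σ'(0.43) = σ(0.43)(1 - σ(0.43)) = 0.6059 × 0.3941 = 0.2388
∂L/∂z = ∂L/∂h · σ'(z) = 3 × 0.2388 = 0.7164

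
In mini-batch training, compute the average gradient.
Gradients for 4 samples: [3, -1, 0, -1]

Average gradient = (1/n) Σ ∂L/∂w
Average gradient = 0.25

Average = (1/4)(3 + -1 + 0 + -1) = 1/4 = 0.25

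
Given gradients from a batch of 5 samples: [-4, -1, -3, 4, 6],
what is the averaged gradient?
Average gradient = 0.4

Average = (1/5)(-4 + -1 + -3 + 4 + 6) = 2/5 = 0.4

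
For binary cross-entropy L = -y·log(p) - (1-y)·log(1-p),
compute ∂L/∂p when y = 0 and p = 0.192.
∂L/∂p = 1.238

∂L/∂p = -y/p + (1-y)/(1-p) = 0 + 1/0.808 = 1.238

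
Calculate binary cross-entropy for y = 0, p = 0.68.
L = 1.139

L = -0·log(0.68) - 1·log(0.32) = -log(0.32) = 1.139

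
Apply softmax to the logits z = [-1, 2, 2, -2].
p = [0.0241, 0.4835, 0.4835, 0.0089]

exp(z) = [0.3679, 7.389, 7.389, 0.1353]
Sum = 15.28
p = [0.0241, 0.4835, 0.4835, 0.0089]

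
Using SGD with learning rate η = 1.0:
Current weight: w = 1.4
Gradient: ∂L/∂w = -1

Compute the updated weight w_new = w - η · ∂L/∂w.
w_new = 2.4

w_new = w - η·∂L/∂w = 1.4 - 1.0×(-1) = 1.4 - (-1) = 2.4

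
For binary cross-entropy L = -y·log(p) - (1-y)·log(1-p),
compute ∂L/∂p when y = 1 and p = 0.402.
∂L/∂p = -2.488

∂L/∂p = -y/p + (1-y)/(1-p) = -1/0.402 + 0 = -2.488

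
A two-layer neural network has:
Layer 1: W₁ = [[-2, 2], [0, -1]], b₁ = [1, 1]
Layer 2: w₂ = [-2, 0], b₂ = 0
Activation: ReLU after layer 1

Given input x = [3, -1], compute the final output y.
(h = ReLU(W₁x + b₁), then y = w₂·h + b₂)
y = 0

Layer 1 pre-activation: z₁ = [-7, 2]
After ReLU: h = [0, 2]
Layer 2 output: y = -2×0 + 0×2 + 0 = 0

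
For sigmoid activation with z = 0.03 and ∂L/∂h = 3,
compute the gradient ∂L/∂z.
∂L/∂z = 0.7498

σ(0.03) = 0.5075
σ'(0.03) = σ(0.03)(1 - σ(0.03)) = 0.5075 × 0.4925 = 0.2499
∂L/∂z = ∂L/∂h · σ'(z) = 3 × 0.2499 = 0.7498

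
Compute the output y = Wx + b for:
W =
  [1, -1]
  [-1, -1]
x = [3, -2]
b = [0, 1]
y = [5, 0]

Wx = [1×3 + -1×-2, -1×3 + -1×-2]
   = [5, -1]
y = Wx + b = [5 + 0, -1 + 1] = [5, 0]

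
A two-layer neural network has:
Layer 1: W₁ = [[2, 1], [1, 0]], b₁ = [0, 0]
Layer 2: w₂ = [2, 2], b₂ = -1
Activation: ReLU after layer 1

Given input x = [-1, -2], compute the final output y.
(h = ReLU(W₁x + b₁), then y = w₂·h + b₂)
y = -1

Layer 1 pre-activation: z₁ = [-4, -1]
After ReLU: h = [0, 0]
Layer 2 output: y = 2×0 + 2×0 + -1 = -1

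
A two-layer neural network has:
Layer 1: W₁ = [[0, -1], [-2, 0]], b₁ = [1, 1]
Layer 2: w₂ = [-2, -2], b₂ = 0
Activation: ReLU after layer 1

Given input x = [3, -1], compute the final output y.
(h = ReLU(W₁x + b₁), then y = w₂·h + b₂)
y = -4

Layer 1 pre-activation: z₁ = [2, -5]
After ReLU: h = [2, 0]
Layer 2 output: y = -2×2 + -2×0 + 0 = -4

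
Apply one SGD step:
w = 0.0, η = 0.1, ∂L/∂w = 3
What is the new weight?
w_new = -0.3

w_new = w - η·∂L/∂w = 0.0 - 0.1×(3) = 0.0 - (0.3) = -0.3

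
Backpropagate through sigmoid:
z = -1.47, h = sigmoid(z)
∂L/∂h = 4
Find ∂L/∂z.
∂L/∂z = 0.608

σ(-1.47) = 0.1869
σ'(-1.47) = σ(-1.47)(1 - σ(-1.47)) = 0.1869 × 0.8131 = 0.152
∂L/∂z = ∂L/∂h · σ'(z) = 4 × 0.152 = 0.608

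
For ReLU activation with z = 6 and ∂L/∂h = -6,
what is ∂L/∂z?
∂L/∂z = -6

h = ReLU(6) = 6
Since z > 0: ∂h/∂z = 1
∂L/∂z = ∂L/∂h · ∂h/∂z = -6 × 1 = -6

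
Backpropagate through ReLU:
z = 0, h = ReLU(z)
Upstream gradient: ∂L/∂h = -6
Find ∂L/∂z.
∂L/∂z = 0

h = ReLU(0) = 0
At z = 0: ∂h/∂z = 0 (by convention)
∂L/∂z = ∂L/∂h · ∂h/∂z = -6 × 0 = 0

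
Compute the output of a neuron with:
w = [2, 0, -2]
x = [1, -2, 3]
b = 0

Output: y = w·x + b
y = -4

y = (2)(1) + (0)(-2) + (-2)(3) + 0 = -4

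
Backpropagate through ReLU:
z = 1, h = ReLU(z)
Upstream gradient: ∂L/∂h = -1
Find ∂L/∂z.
∂L/∂z = -1

h = ReLU(1) = 1
Since z > 0: ∂h/∂z = 1
∂L/∂z = ∂L/∂h · ∂h/∂z = -1 × 1 = -1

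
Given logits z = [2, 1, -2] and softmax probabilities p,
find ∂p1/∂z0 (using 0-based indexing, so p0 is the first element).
∂p1/∂z0 = -0.1915

p = softmax(z) = [0.7214, 0.2654, 0.01321]
p1 = 0.2654, p0 = 0.7214

∂p1/∂z0 = -p1 × p0 = -0.2654 × 0.7214 = -0.1915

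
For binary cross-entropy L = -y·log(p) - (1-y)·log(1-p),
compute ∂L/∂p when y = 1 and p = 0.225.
∂L/∂p = -4.444

∂L/∂p = -y/p + (1-y)/(1-p) = -1/0.225 + 0 = -4.444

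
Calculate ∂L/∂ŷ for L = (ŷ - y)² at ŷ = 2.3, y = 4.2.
∂L/∂ŷ = -3.8

∂L/∂ŷ = 2(ŷ - y) = 2(2.3 - 4.2) = 2(-1.9) = -3.8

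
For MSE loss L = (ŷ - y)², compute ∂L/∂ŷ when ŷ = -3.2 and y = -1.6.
∂L/∂ŷ = -3.2

∂L/∂ŷ = 2(ŷ - y) = 2(-3.2 - -1.6) = 2(-1.6) = -3.2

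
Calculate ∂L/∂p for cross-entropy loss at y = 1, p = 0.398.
∂L/∂p = -2.513

∂L/∂p = -y/p + (1-y)/(1-p) = -1/0.398 + 0 = -2.513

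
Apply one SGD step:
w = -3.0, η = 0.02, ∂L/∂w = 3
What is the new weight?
w_new = -3.06

w_new = w - η·∂L/∂w = -3.0 - 0.02×(3) = -3.0 - (0.06) = -3.06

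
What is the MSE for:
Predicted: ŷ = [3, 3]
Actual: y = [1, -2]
MSE = 14.5

MSE = (1/2)((3-1)² + (3--2)²) = (1/2)(4 + 25) = 14.5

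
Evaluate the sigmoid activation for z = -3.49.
0.0296

sigmoid(-3.49) = 1/(1 + e^(3.49)) = 1/(1 + 32.79) = 0.0296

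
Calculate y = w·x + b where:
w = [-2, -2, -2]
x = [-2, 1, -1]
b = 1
y = 5

y = (-2)(-2) + (-2)(1) + (-2)(-1) + 1 = 5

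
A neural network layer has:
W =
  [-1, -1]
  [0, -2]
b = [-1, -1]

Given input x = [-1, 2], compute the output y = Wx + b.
y = [-2, -5]

Wx = [-1×-1 + -1×2, 0×-1 + -2×2]
   = [-1, -4]
y = Wx + b = [-1 + -1, -4 + -1] = [-2, -5]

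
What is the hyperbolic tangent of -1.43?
-0.8917

tanh(-1.43) = (e^(-1.43) - e^(1.43))/(e^(-1.43) + e^(1.43)) = -0.8917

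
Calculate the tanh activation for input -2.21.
-0.9762

tanh(-2.21) = (e^(-2.21) - e^(2.21))/(e^(-2.21) + e^(2.21)) = -0.9762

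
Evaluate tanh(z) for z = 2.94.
0.9944

tanh(2.94) = (e^(2.94) - e^(-2.94))/(e^(2.94) + e^(-2.94)) = 0.9944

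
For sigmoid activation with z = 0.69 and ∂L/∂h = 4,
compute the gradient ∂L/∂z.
∂L/∂z = 0.8898

σ(0.69) = 0.666
σ'(0.69) = σ(0.69)(1 - σ(0.69)) = 0.666 × 0.334 = 0.2225
∂L/∂z = ∂L/∂h · σ'(z) = 4 × 0.2225 = 0.8898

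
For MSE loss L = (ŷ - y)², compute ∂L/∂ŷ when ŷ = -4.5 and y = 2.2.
∂L/∂ŷ = -13.4

∂L/∂ŷ = 2(ŷ - y) = 2(-4.5 - 2.2) = 2(-6.7) = -13.4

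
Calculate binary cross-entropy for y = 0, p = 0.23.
L = 0.2614

L = -0·log(0.23) - 1·log(0.77) = -log(0.77) = 0.2614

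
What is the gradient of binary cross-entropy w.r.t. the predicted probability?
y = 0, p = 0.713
∂L/∂p = 3.484

∂L/∂p = -y/p + (1-y)/(1-p) = 0 + 1/0.287 = 3.484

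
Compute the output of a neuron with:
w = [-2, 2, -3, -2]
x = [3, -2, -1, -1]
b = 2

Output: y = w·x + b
y = -3

y = (-2)(3) + (2)(-2) + (-3)(-1) + (-2)(-1) + 2 = -3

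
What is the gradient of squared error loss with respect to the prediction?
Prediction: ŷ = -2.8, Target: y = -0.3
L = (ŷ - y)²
∂L/∂ŷ = -5.0

∂L/∂ŷ = 2(ŷ - y) = 2(-2.8 - -0.3) = 2(-2.5) = -5.0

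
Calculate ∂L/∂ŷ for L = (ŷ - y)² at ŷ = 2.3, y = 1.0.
∂L/∂ŷ = 2.6

∂L/∂ŷ = 2(ŷ - y) = 2(2.3 - 1.0) = 2(1.3) = 2.6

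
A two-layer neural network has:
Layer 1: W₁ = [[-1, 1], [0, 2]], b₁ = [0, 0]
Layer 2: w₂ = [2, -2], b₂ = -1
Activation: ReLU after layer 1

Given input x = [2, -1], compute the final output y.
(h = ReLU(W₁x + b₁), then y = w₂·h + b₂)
y = -1

Layer 1 pre-activation: z₁ = [-3, -2]
After ReLU: h = [0, 0]
Layer 2 output: y = 2×0 + -2×0 + -1 = -1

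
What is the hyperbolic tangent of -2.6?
-0.989

tanh(-2.6) = (e^(-2.6) - e^(2.6))/(e^(-2.6) + e^(2.6)) = -0.989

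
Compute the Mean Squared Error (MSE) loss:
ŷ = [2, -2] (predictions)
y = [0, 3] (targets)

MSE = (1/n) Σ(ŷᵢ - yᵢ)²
MSE = 14.5

MSE = (1/2)((2-0)² + (-2-3)²) = (1/2)(4 + 25) = 14.5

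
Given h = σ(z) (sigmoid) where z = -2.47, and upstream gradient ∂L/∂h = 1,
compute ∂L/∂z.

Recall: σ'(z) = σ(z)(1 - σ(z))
∂L/∂z = 0.07191

σ(-2.47) = 0.07799
σ'(-2.47) = σ(-2.47)(1 - σ(-2.47)) = 0.07799 × 0.922 = 0.07191
∂L/∂z = ∂L/∂h · σ'(z) = 1 × 0.07191 = 0.07191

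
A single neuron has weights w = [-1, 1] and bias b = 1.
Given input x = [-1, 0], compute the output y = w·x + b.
y = 2

y = (-1)(-1) + (1)(0) + 1 = 2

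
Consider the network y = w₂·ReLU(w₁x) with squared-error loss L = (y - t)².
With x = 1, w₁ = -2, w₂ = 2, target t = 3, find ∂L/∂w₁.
∂L/∂w₁ = 0

Forward pass:
z = w₁x = -2×1 = -2
h = ReLU(-2) = 0
y = w₂h = 2×0 = 0

Backward pass:
∂L/∂y = 2(y - t) = 2(0 - 3) = -6
∂y/∂h = w₂ = 2
∂h/∂z = 0 (ReLU derivative)
∂z/∂w₁ = x = 1

∂L/∂w₁ = -6 × 2 × 0 × 1 = 0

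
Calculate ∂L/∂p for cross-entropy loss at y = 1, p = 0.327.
∂L/∂p = -3.058

∂L/∂p = -y/p + (1-y)/(1-p) = -1/0.327 + 0 = -3.058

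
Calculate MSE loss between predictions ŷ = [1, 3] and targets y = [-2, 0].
MSE = 9

MSE = (1/2)((1--2)² + (3-0)²) = (1/2)(9 + 9) = 9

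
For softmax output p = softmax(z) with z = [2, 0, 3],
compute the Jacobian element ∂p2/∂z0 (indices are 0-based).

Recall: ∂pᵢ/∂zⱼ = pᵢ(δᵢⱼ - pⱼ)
∂p2/∂z0 = -0.183

p = softmax(z) = [0.2595, 0.03512, 0.7054]
p2 = 0.7054, p0 = 0.2595

∂p2/∂z0 = -p2 × p0 = -0.7054 × 0.2595 = -0.183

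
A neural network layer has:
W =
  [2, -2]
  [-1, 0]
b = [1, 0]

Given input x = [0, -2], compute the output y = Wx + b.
y = [5, 0]

Wx = [2×0 + -2×-2, -1×0 + 0×-2]
   = [4, 0]
y = Wx + b = [4 + 1, 0 + 0] = [5, 0]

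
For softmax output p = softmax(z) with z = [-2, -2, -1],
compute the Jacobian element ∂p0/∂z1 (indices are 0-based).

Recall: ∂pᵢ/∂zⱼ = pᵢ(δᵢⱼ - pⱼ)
∂p0/∂z1 = -0.04492

p = softmax(z) = [0.2119, 0.2119, 0.5761]
p0 = 0.2119, p1 = 0.2119

∂p0/∂z1 = -p0 × p1 = -0.2119 × 0.2119 = -0.04492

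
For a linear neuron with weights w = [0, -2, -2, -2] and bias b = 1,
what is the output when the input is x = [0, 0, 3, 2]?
y = -9

y = (0)(0) + (-2)(0) + (-2)(3) + (-2)(2) + 1 = -9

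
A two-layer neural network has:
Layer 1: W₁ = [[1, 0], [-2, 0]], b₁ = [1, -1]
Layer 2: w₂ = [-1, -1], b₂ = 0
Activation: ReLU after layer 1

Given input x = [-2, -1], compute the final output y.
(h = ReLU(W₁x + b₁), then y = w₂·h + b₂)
y = -3

Layer 1 pre-activation: z₁ = [-1, 3]
After ReLU: h = [0, 3]
Layer 2 output: y = -1×0 + -1×3 + 0 = -3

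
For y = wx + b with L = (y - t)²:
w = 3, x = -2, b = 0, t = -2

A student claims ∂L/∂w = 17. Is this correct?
Incorrect

y = (3)(-2) + 0 = -6
∂L/∂y = 2(y - t) = 2(-6 - -2) = -8
∂y/∂w = x = -2
∂L/∂w = -8 × -2 = 16

Claimed value: 17
Incorrect: The correct gradient is 16.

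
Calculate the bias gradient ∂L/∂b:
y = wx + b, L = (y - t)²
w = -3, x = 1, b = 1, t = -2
∂L/∂b = 0

y = wx + b = (-3)(1) + 1 = -2
∂L/∂y = 2(y - t) = 2(-2 - -2) = 0
∂y/∂b = 1
∂L/∂b = ∂L/∂y · ∂y/∂b = 0 × 1 = 0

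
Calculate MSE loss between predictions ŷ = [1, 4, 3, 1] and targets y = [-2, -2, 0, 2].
MSE = 13.75

MSE = (1/4)((1--2)² + (4--2)² + (3-0)² + (1-2)²) = (1/4)(9 + 36 + 9 + 1) = 13.75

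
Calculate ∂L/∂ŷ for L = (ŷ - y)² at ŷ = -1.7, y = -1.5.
∂L/∂ŷ = -0.4

∂L/∂ŷ = 2(ŷ - y) = 2(-1.7 - -1.5) = 2(-0.2) = -0.4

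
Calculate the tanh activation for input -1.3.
-0.8617

tanh(-1.3) = (e^(-1.3) - e^(1.3))/(e^(-1.3) + e^(1.3)) = -0.8617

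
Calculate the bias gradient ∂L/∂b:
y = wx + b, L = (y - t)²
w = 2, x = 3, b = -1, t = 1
∂L/∂b = 8

y = wx + b = (2)(3) + -1 = 5
∂L/∂y = 2(y - t) = 2(5 - 1) = 8
∂y/∂b = 1
∂L/∂b = ∂L/∂y · ∂y/∂b = 8 × 1 = 8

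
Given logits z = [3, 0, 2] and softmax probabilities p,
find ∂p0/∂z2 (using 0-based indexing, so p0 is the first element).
∂p0/∂z2 = -0.183

p = softmax(z) = [0.7054, 0.03512, 0.2595]
p0 = 0.7054, p2 = 0.2595

∂p0/∂z2 = -p0 × p2 = -0.7054 × 0.2595 = -0.183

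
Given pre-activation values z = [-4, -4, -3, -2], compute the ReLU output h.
h = [0, 0, 0, 0]

ReLU applied element-wise: max(0,-4)=0, max(0,-4)=0, max(0,-3)=0, max(0,-2)=0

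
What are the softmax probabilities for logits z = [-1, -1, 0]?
p = [0.2119, 0.2119, 0.5761]

exp(z) = [0.3679, 0.3679, 1]
Sum = 1.736
p = [0.2119, 0.2119, 0.5761]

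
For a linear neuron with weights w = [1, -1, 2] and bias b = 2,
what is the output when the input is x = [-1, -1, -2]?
y = -2

y = (1)(-1) + (-1)(-1) + (2)(-2) + 2 = -2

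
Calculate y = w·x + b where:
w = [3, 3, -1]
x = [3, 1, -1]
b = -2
y = 11

y = (3)(3) + (3)(1) + (-1)(-1) + -2 = 11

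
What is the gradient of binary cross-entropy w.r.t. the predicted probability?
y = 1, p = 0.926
∂L/∂p = -1.08

∂L/∂p = -y/p + (1-y)/(1-p) = -1/0.926 + 0 = -1.08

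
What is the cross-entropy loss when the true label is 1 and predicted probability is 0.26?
L = 1.347

L = -1·log(0.26) - 0·log(0.74) = -log(0.26) = 1.347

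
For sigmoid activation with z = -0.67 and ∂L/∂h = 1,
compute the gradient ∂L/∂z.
∂L/∂z = 0.2239

σ(-0.67) = 0.3385
σ'(-0.67) = σ(-0.67)(1 - σ(-0.67)) = 0.3385 × 0.6615 = 0.2239
∂L/∂z = ∂L/∂h · σ'(z) = 1 × 0.2239 = 0.2239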